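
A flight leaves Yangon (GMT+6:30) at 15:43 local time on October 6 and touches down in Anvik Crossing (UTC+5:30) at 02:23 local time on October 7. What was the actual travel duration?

11 hours 40 minutes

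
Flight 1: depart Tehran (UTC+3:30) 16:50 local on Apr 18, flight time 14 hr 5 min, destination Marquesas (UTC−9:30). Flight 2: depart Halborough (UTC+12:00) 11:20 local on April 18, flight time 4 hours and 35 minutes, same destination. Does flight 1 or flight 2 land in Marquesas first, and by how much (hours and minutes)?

the second, by 23 hours 30 minutes

Flight 1 in UTC: 16:50 − 3:30 = 13:20 on Apr 18.
+14 hours 5 minutes → arrive 03:25 UTC on Apr 19.
Flight 2 in UTC: 11:20 − 12:00 = 23:20 on Apr 17.
+4 hours and 35 minutes → arrive 03:55 UTC on Apr 18.
Flight 2 lands earlier by 23 hours 30 minutes.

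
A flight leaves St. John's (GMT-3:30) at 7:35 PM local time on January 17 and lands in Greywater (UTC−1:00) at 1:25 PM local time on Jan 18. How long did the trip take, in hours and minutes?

15 hours 20 minutes

Greywater is 2:30 ahead of St. John's.
Clock-face elapsed time (ignoring zones) is 17 hours 50 minutes.
Actual elapsed = 17 hours 50 minutes − 2:30 = 15 hours 20 minutes.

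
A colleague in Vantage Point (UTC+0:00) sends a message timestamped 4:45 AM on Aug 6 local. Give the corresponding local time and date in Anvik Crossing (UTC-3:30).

Vantage Point is UTC+0 so that is 4:45 AM UTC.
Anvik Crossing is UTC−3:30: 4:45 AM − 3:30 = 1:15 AM on Aug 6.

1:15 AM on August 6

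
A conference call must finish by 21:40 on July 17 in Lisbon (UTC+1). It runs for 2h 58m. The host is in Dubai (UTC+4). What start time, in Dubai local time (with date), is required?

Target end time in UTC: 21:40 − 1:00 = 20:40 on Jul 17.
Subtract 2 hours 58 minutes → start 17:42 UTC on Jul 17.
Dubai is UTC+4:00: 17:42 + 4:00 = 21:42 on Jul 17.

21:42 on Jul 17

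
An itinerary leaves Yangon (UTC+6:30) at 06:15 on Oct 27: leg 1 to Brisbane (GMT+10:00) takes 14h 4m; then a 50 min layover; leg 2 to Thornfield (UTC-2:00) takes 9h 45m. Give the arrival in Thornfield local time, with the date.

Convert departure to UTC: 06:15 − 6:30 = 23:45 UTC on Oct 26.
Add 14 hours and 4 minutes leg 1 → 13:49 UTC (Oct 27).
Add 50 minutes layover in Brisbane → 14:39 UTC.
Add 9 hours and 45 minutes leg 2 → 00:24 UTC (Oct 28).
Thornfield is UTC−2:00, so local arrival = 00:24 − 2:00 = 22:24 on Oct 27.

22:24 on October 27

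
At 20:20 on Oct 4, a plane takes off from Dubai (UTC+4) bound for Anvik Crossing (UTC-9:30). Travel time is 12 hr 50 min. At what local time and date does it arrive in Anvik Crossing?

Anvik Crossing is 13:30 behind Dubai.
After 12 hours and 50 minutes it is 09:10 (Oct 5) in Dubai.
Shift by the zone difference: 09:10 − 13:30 = 19:40 on Oct 4 in Anvik Crossing.

19:40 on Oct 4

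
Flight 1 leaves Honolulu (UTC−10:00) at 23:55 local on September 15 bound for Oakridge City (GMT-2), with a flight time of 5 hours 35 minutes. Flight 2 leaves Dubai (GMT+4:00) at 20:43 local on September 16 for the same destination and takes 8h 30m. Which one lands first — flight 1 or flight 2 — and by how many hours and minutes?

Flight 1 in UTC: 23:55 + 10:00 = 09:55 on Sep 16.
+5 hours 35 minutes → arrive 15:30 UTC on Sep 16.
Flight 2 in UTC: 20:43 − 4:00 = 16:43 on Sep 16.
+8 hours and 30 minutes → arrive 01:13 UTC on Sep 17.
Flight 1 lands earlier by 9 hours 43 minutes.

the first, by 9 hours 43 minutes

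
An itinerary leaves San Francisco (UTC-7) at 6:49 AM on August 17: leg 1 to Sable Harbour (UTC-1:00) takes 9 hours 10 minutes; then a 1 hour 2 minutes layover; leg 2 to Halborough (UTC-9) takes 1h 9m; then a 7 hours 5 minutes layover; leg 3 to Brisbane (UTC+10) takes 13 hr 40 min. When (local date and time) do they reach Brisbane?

Convert departure to UTC: 6:49 AM + 7:00 = 1:49 PM UTC on Aug 17.
Add 9 hours and 10 minutes leg 1 → 10:59 PM UTC.
Add 1 hour 2 minutes layover in Sable Harbour → 12:01 AM UTC (Aug 18).
Add 1 hour 9 minutes leg 2 → 1:10 AM UTC.
Add 7 hours 5 minutes layover in Halborough → 8:15 AM UTC.
Add 13 hours and 40 minutes leg 3 → 9:55 PM UTC.
Brisbane is UTC+10:00, so local arrival = 9:55 PM + 10:00 = 7:55 AM on Aug 19.

7:55 AM on August 19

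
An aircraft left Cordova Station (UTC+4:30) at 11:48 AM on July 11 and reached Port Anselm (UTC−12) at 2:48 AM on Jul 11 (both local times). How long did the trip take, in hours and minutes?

Departure in UTC: 11:48 AM − 4:30 = 7:18 AM on Jul 11.
Arrival in UTC: 2:48 AM + 12:00 = 2:48 PM on Jul 11.
Elapsed = 2:48 PM − 7:18 AM = 7 hours 30 minutes.

7 hours 30 minutes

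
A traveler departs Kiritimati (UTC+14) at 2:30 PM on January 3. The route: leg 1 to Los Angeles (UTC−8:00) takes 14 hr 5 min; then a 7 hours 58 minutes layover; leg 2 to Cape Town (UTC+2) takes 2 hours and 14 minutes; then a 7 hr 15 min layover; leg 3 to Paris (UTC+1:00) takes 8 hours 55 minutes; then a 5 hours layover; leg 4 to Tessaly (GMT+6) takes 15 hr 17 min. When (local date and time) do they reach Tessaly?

7:14 PM on Jan 5

Convert departure to UTC: 2:30 PM − 14:00 = 12:30 AM UTC on Jan 3.
Add 14 hours and 5 minutes leg 1 → 2:35 PM UTC.
Add 7 hours and 58 minutes layover in Los Angeles → 10:33 PM UTC.
Add 2 hours 14 minutes leg 2 → 12:47 AM UTC (Jan 4).
Add 7 hours 15 minutes layover in Cape Town → 8:02 AM UTC.
Add 8 hours and 55 minutes leg 3 → 4:57 PM UTC.
Add 5 hours layover in Paris → 9:57 PM UTC.
Add 15 hours and 17 minutes leg 4 → 1:14 PM UTC (Jan 5).
Tessaly is UTC+6:00, so local arrival = 1:14 PM + 6:00 = 7:14 PM on Jan 5.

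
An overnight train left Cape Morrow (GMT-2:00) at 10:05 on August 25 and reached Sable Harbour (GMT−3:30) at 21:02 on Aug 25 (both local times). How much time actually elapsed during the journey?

12 hours 27 minutes

Departure in UTC: 10:05 + 2:00 = 12:05 on Aug 25.
Arrival in UTC: 21:02 + 3:30 = 00:32 on Aug 26.
Elapsed = 00:32 − 12:05 (+1 day) = 12 hours 27 minutes.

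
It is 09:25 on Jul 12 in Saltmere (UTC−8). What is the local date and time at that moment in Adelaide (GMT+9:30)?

02:55 on July 13

In UTC: 09:25 + 8:00 = 17:25 on Jul 12.
Adelaide is UTC+9:30: 17:25 + 9:30 = 02:55 on Jul 13.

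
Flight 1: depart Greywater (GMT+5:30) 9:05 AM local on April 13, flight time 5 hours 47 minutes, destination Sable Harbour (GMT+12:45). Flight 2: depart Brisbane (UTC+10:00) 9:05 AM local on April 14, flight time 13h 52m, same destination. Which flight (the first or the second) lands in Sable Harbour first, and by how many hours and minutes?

Flight 1 in UTC: 9:05 AM − 5:30 = 3:35 AM on Apr 13.
+5 hours and 47 minutes → arrive 9:22 AM UTC on Apr 13.
Flight 2 in UTC: 9:05 AM − 10:00 = 11:05 PM on Apr 13.
+13 hours 52 minutes → arrive 12:57 PM UTC on Apr 14.
Flight 1 lands earlier by 27 hours 35 minutes.

the first, by 27 hours 35 minutes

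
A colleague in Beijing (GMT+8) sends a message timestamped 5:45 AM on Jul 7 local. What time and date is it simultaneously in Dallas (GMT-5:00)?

4:45 PM on July 6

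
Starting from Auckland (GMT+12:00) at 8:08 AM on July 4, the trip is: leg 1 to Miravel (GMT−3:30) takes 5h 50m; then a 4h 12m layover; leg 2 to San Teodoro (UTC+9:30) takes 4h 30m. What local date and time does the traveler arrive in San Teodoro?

8:10 PM on July 4

Convert departure to UTC: 8:08 AM − 12:00 = 8:08 PM UTC on Jul 3.
Add 5 hours 50 minutes leg 1 → 1:58 AM UTC (Jul 4).
Add 4 hours and 12 minutes layover in Miravel → 6:10 AM UTC.
Add 4 hours and 30 minutes leg 2 → 10:40 AM UTC.
San Teodoro is UTC+9:30, so local arrival = 10:40 AM + 9:30 = 8:10 PM on Jul 4.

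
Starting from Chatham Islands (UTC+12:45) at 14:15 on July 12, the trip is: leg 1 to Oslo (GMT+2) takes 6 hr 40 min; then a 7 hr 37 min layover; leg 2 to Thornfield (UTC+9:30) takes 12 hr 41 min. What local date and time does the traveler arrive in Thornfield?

13:58 on July 13

Convert departure to UTC: 14:15 − 12:45 = 01:30 UTC on Jul 12.
Add 6 hours and 40 minutes leg 1 → 08:10 UTC.
Add 7 hours 37 minutes layover in Oslo → 15:47 UTC.
Add 12 hours 41 minutes leg 2 → 04:28 UTC (Jul 13).
Thornfield is UTC+9:30, so local arrival = 04:28 + 9:30 = 13:58 on Jul 13.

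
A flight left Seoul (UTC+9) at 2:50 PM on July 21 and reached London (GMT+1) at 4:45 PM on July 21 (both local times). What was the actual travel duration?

9 hours 55 minutes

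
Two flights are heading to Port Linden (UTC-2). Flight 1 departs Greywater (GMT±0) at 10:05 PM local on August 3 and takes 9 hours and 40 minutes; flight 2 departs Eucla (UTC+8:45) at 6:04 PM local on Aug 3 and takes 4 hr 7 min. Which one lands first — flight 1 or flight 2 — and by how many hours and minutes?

the second, by 18 hours 19 minutes

Flight 1 departs at 10:05 PM UTC (Aug 3).
+9 hours 40 minutes → arrive 7:45 AM UTC on Aug 4.
Flight 2 in UTC: 6:04 PM − 8:45 = 9:19 AM on Aug 3.
+4 hours and 7 minutes → arrive 1:26 PM UTC on Aug 3.
Flight 2 lands earlier by 18 hours 19 minutes.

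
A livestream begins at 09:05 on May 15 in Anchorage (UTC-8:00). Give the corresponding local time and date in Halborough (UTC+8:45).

Halborough is 16:45 ahead of Anchorage.
Shift by the zone difference: 09:05 + 16:45 = 01:50 on May 16 in Halborough.

01:50 on May 16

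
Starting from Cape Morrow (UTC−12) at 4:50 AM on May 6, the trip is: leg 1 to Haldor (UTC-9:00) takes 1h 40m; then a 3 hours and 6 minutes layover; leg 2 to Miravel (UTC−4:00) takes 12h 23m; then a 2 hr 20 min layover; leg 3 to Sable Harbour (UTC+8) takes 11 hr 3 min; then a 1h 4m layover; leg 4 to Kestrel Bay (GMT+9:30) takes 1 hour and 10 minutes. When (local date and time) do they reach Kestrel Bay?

Convert departure to UTC: 4:50 AM + 12:00 = 4:50 PM UTC on May 6.
Add 1 hour and 40 minutes leg 1 → 6:30 PM UTC.
Add 3 hours and 6 minutes layover in Haldor → 9:36 PM UTC.
Add 12 hours and 23 minutes leg 2 → 9:59 AM UTC (May 7).
Add 2 hours and 20 minutes layover in Miravel → 12:19 PM UTC.
Add 11 hours 3 minutes leg 3 → 11:22 PM UTC.
Add 1 hour and 4 minutes layover in Sable Harbour → 12:26 AM UTC (May 8).
Add 1 hour and 10 minutes leg 4 → 1:36 AM UTC.
Kestrel Bay is UTC+9:30, so local arrival = 1:36 AM + 9:30 = 11:06 AM on May 8.

11:06 AM on May 8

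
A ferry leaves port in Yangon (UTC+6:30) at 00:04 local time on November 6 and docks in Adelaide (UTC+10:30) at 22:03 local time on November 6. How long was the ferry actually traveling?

Departure in UTC: 00:04 − 6:30 = 17:34 on Nov 5.
Arrival in UTC: 22:03 − 10:30 = 11:33 on Nov 6.
Elapsed = 11:33 − 17:34 (+1 day) = 17 hours 59 minutes.

17 hours 59 minutes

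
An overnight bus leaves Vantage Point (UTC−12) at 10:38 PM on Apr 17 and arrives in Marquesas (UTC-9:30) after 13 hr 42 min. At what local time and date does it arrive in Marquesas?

2:50 PM on Apr 18

Convert departure to UTC: 10:38 PM + 12:00 = 10:38 AM UTC on Apr 18.
Add 13 hours 42 minutes travel time → 12:20 AM UTC (Apr 19).
Marquesas is UTC−9:30, so local arrival = 12:20 AM − 9:30 = 2:50 PM on Apr 18.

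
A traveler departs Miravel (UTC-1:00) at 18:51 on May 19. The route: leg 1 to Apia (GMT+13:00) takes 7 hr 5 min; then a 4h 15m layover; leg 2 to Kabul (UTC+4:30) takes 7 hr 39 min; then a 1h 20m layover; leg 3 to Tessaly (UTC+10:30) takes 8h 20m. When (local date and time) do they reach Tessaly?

11:00 on May 21

Convert departure to UTC: 18:51 + 1:00 = 19:51 UTC on May 19.
Add 7 hours and 5 minutes leg 1 → 02:56 UTC (May 20).
Add 4 hours and 15 minutes layover in Apia → 07:11 UTC.
Add 7 hours 39 minutes leg 2 → 14:50 UTC.
Add 1 hour 20 minutes layover in Kabul → 16:10 UTC.
Add 8 hours 20 minutes leg 3 → 00:30 UTC (May 21).
Tessaly is UTC+10:30, so local arrival = 00:30 + 10:30 = 11:00 on May 21.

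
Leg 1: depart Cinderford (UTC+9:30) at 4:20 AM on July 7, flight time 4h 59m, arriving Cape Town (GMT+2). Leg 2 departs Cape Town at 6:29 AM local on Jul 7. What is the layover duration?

Convert departure to UTC: 4:20 AM − 9:30 = 6:50 PM UTC on Jul 6.
Add 4 hours and 59 minutes flight time → 11:49 PM UTC.
Cape Town is UTC+2:00, so local arrival = 11:49 PM + 2:00 = 1:49 AM on Jul 7.
Layover = 6:29 AM − 1:49 AM = 4 hours 40 minutes.

4 hours 40 minutes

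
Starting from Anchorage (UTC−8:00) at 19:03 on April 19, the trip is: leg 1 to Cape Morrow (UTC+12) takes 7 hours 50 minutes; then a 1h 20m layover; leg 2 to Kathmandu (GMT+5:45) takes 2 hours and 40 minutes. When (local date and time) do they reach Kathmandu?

20:38 on Apr 20

Convert departure to UTC: 19:03 + 8:00 = 03:03 UTC on Apr 20.
Add 7 hours and 50 minutes leg 1 → 10:53 UTC.
Add 1 hour 20 minutes layover in Cape Morrow → 12:13 UTC.
Add 2 hours and 40 minutes leg 2 → 14:53 UTC.
Kathmandu is UTC+5:45, so local arrival = 14:53 + 5:45 = 20:38 on Apr 20.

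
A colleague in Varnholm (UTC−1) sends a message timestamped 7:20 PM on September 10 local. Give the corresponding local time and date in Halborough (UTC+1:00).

9:20 PM on September 10

In UTC: 7:20 PM + 1:00 = 8:20 PM on Sep 10.
Halborough is UTC+1:00: 8:20 PM + 1:00 = 9:20 PM on Sep 10.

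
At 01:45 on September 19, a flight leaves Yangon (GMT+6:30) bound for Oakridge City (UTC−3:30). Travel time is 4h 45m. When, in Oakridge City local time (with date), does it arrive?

20:30 on September 18

Convert departure to UTC: 01:45 − 6:30 = 19:15 UTC on Sep 18.
Add 4 hours 45 minutes travel time → 00:00 UTC (Sep 19).
Oakridge City is UTC−3:30, so local arrival = 00:00 − 3:30 = 20:30 on Sep 18.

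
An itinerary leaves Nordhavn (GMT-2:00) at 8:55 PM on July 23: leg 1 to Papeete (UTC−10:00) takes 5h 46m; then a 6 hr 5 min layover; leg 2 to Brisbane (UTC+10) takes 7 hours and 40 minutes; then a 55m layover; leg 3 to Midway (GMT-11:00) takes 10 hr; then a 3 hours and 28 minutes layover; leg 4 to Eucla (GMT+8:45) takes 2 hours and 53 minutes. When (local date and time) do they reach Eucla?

Convert departure to UTC: 8:55 PM + 2:00 = 10:55 PM UTC on Jul 23.
Add 5 hours and 46 minutes leg 1 → 4:41 AM UTC (Jul 24).
Add 6 hours 5 minutes layover in Papeete → 10:46 AM UTC.
Add 7 hours 40 minutes leg 2 → 6:26 PM UTC.
Add 55 minutes layover in Brisbane → 7:21 PM UTC.
Add 10 hours leg 3 → 5:21 AM UTC (Jul 25).
Add 3 hours and 28 minutes layover in Midway → 8:49 AM UTC.
Add 2 hours 53 minutes leg 4 → 11:42 AM UTC.
Eucla is UTC+8:45, so local arrival = 11:42 AM + 8:45 = 8:27 PM on Jul 25.

8:27 PM on Jul 25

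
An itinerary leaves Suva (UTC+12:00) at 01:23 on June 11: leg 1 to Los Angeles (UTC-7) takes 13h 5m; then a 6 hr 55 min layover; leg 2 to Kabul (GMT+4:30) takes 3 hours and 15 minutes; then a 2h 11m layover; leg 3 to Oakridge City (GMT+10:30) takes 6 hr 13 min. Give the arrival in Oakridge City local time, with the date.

07:32 on Jun 12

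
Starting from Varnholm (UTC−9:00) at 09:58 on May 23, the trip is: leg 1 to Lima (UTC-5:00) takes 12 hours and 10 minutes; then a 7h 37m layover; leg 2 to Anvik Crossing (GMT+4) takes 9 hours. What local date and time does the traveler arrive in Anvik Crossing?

Convert departure to UTC: 09:58 + 9:00 = 18:58 UTC on May 23.
Add 12 hours and 10 minutes leg 1 → 07:08 UTC (May 24).
Add 7 hours 37 minutes layover in Lima → 14:45 UTC.
Add 9 hours leg 2 → 23:45 UTC.
Anvik Crossing is UTC+4:00, so local arrival = 23:45 + 4:00 = 03:45 on May 25.

03:45 on May 25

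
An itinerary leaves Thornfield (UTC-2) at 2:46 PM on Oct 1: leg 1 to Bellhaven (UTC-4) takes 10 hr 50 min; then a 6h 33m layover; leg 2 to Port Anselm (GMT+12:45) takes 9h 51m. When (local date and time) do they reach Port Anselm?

Convert departure to UTC: 2:46 PM + 2:00 = 4:46 PM UTC on Oct 1.
Add 10 hours and 50 minutes leg 1 → 3:36 AM UTC (Oct 2).
Add 6 hours 33 minutes layover in Bellhaven → 10:09 AM UTC.
Add 9 hours and 51 minutes leg 2 → 8:00 PM UTC.
Port Anselm is UTC+12:45, so local arrival = 8:00 PM + 12:45 = 8:45 AM on Oct 3.

8:45 AM on October 3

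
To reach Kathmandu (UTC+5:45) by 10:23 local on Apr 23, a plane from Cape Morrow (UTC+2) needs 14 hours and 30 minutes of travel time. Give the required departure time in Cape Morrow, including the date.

16:08 on April 22

Target arrival in UTC: 10:23 − 5:45 = 04:38 on Apr 23.
Subtract 14 hours and 30 minutes → departure 14:08 UTC on Apr 22.
Cape Morrow is UTC+2:00: 14:08 + 2:00 = 16:08 on Apr 22.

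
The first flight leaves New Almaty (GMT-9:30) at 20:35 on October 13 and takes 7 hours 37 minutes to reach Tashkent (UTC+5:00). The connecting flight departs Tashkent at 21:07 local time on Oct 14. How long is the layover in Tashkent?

2 hours 25 minutes

Convert departure to UTC: 20:35 + 9:30 = 06:05 UTC on Oct 14.
Add 7 hours and 37 minutes flight time → 13:42 UTC.
Tashkent is UTC+5:00, so local arrival = 13:42 + 5:00 = 18:42 on Oct 14.
Layover = 21:07 − 18:42 = 2 hours 25 minutes.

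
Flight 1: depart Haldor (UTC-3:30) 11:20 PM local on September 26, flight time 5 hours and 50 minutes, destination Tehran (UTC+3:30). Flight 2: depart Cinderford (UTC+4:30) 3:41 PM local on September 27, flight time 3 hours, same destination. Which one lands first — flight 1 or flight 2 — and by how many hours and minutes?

the first, by 5 hours 31 minutes

Flight 1 in UTC: 11:20 PM + 3:30 = 2:50 AM on Sep 27.
+5 hours 50 minutes → arrive 8:40 AM UTC on Sep 27.
Flight 2 in UTC: 3:41 PM − 4:30 = 11:11 AM on Sep 27.
+3 hours → arrive 2:11 PM UTC on Sep 27.
Flight 1 lands earlier by 5 hours 31 minutes.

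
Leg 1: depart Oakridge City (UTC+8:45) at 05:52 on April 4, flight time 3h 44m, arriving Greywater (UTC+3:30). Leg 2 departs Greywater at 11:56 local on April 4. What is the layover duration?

7 hours 35 minutes

Convert departure to UTC: 05:52 − 8:45 = 21:07 UTC on Apr 3.
Add 3 hours and 44 minutes flight time → 00:51 UTC (Apr 4).
Greywater is UTC+3:30, so local arrival = 00:51 + 3:30 = 04:21 on Apr 4.
Layover = 11:56 − 04:21 = 7 hours 35 minutes.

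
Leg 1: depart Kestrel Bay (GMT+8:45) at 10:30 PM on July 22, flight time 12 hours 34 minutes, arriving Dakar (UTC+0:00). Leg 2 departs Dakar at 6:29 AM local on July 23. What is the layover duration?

Convert departure to UTC: 10:30 PM − 8:45 = 1:45 PM UTC on Jul 22.
Add 12 hours 34 minutes flight time → 2:19 AM UTC (Jul 23).
Dakar is UTC+0, so local arrival is the same: 2:19 AM on Jul 23.
Layover = 6:29 AM − 2:19 AM = 4 hours 10 minutes.

4 hours 10 minutes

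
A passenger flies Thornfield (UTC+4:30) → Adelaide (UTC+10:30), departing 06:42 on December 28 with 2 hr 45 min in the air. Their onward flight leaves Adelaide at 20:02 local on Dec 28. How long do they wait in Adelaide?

4 hours 35 minutes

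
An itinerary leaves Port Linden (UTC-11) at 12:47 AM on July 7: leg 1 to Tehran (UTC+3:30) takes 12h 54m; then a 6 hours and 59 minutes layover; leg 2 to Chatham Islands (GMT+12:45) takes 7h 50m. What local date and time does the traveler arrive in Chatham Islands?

4:15 AM on July 9

Convert departure to UTC: 12:47 AM + 11:00 = 11:47 AM UTC on Jul 7.
Add 12 hours and 54 minutes leg 1 → 12:41 AM UTC (Jul 8).
Add 6 hours 59 minutes layover in Tehran → 7:40 AM UTC.
Add 7 hours and 50 minutes leg 2 → 3:30 PM UTC.
Chatham Islands is UTC+12:45, so local arrival = 3:30 PM + 12:45 = 4:15 AM on Jul 9.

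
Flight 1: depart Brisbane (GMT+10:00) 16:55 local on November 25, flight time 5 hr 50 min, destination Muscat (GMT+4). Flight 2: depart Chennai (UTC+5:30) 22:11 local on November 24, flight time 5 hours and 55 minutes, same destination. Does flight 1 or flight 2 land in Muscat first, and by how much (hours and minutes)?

Flight 1 in UTC: 16:55 − 10:00 = 06:55 on Nov 25.
+5 hours 50 minutes → arrive 12:45 UTC on Nov 25.
Flight 2 in UTC: 22:11 − 5:30 = 16:41 on Nov 24.
+5 hours and 55 minutes → arrive 22:36 UTC on Nov 24.
Flight 2 lands earlier by 14 hours 9 minutes.

the second, by 14 hours 9 minutes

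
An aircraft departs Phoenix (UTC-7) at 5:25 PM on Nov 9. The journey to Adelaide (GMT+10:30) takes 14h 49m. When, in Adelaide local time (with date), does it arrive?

Convert departure to UTC: 5:25 PM + 7:00 = 12:25 AM UTC on Nov 10.
Add 14 hours 49 minutes travel time → 3:14 PM UTC.
Adelaide is UTC+10:30, so local arrival = 3:14 PM + 10:30 = 1:44 AM on Nov 11.

1:44 AM on Nov 11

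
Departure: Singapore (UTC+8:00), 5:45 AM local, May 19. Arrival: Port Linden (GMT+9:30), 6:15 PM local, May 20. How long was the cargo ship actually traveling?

35 hours

Port Linden is 1:30 ahead of Singapore.
Clock-face elapsed time (ignoring zones) is 36 hours 30 minutes.
Actual elapsed = 36 hours 30 minutes − 1:30 = 35 hours.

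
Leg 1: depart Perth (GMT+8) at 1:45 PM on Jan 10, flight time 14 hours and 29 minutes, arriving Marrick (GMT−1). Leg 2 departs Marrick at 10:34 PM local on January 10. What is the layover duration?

Convert departure to UTC: 1:45 PM − 8:00 = 5:45 AM UTC on Jan 10.
Add 14 hours and 29 minutes flight time → 8:14 PM UTC.
Marrick is UTC−1:00, so local arrival = 8:14 PM − 1:00 = 7:14 PM on Jan 10.
Layover = 10:34 PM − 7:14 PM = 3 hours 20 minutes.

3 hours 20 minutes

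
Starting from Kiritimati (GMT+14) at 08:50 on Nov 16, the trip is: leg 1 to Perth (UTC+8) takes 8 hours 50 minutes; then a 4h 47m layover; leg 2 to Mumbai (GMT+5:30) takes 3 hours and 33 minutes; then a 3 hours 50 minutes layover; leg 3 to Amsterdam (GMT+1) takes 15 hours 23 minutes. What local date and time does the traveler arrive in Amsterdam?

Convert departure to UTC: 08:50 − 14:00 = 18:50 UTC on Nov 15.
Add 8 hours 50 minutes leg 1 → 03:40 UTC (Nov 16).
Add 4 hours and 47 minutes layover in Perth → 08:27 UTC.
Add 3 hours and 33 minutes leg 2 → 12:00 UTC.
Add 3 hours and 50 minutes layover in Mumbai → 15:50 UTC.
Add 15 hours and 23 minutes leg 3 → 07:13 UTC (Nov 17).
Amsterdam is UTC+1:00, so local arrival = 07:13 + 1:00 = 08:13 on Nov 17.

08:13 on November 17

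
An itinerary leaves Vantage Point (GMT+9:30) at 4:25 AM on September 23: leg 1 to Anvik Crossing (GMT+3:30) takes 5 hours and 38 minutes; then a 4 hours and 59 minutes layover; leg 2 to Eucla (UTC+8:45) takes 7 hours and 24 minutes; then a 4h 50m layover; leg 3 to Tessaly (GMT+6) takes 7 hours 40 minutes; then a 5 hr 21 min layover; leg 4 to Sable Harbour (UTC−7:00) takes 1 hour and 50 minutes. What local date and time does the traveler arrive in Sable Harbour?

Convert departure to UTC: 4:25 AM − 9:30 = 6:55 PM UTC on Sep 22.
Add 5 hours and 38 minutes leg 1 → 12:33 AM UTC (Sep 23).
Add 4 hours 59 minutes layover in Anvik Crossing → 5:32 AM UTC.
Add 7 hours 24 minutes leg 2 → 12:56 PM UTC.
Add 4 hours 50 minutes layover in Eucla → 5:46 PM UTC.
Add 7 hours 40 minutes leg 3 → 1:26 AM UTC (Sep 24).
Add 5 hours and 21 minutes layover in Tessaly → 6:47 AM UTC.
Add 1 hour 50 minutes leg 4 → 8:37 AM UTC.
Sable Harbour is UTC−7:00, so local arrival = 8:37 AM − 7:00 = 1:37 AM on Sep 24.

1:37 AM on September 24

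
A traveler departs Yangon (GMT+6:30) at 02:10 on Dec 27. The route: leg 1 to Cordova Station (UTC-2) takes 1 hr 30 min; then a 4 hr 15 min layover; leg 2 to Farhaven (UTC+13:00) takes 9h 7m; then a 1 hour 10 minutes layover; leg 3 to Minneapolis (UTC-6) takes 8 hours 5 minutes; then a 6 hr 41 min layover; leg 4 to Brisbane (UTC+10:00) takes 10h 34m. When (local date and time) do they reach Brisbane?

23:02 on Dec 28

Convert departure to UTC: 02:10 − 6:30 = 19:40 UTC on Dec 26.
Add 1 hour and 30 minutes leg 1 → 21:10 UTC.
Add 4 hours 15 minutes layover in Cordova Station → 01:25 UTC (Dec 27).
Add 9 hours 7 minutes leg 2 → 10:32 UTC.
Add 1 hour 10 minutes layover in Farhaven → 11:42 UTC.
Add 8 hours and 5 minutes leg 3 → 19:47 UTC.
Add 6 hours 41 minutes layover in Minneapolis → 02:28 UTC (Dec 28).
Add 10 hours and 34 minutes leg 4 → 13:02 UTC.
Brisbane is UTC+10:00, so local arrival = 13:02 + 10:00 = 23:02 on Dec 28.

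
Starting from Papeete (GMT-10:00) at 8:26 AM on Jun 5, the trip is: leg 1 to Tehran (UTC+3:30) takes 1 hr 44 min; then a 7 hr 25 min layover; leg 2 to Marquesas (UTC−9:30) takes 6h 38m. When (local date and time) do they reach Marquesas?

Convert departure to UTC: 8:26 AM + 10:00 = 6:26 PM UTC on Jun 5.
Add 1 hour 44 minutes leg 1 → 8:10 PM UTC.
Add 7 hours 25 minutes layover in Tehran → 3:35 AM UTC (Jun 6).
Add 6 hours and 38 minutes leg 2 → 10:13 AM UTC.
Marquesas is UTC−9:30, so local arrival = 10:13 AM − 9:30 = 12:43 AM on Jun 6.

12:43 AM on Jun 6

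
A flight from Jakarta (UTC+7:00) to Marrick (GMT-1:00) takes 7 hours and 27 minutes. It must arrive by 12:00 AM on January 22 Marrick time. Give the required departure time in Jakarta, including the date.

12:33 AM on January 22

Target arrival in UTC: 12:00 AM + 1:00 = 1:00 AM on Jan 22.
Subtract 7 hours and 27 minutes → departure 5:33 PM UTC on Jan 21.
Jakarta is UTC+7:00: 5:33 PM + 7:00 = 12:33 AM on Jan 22.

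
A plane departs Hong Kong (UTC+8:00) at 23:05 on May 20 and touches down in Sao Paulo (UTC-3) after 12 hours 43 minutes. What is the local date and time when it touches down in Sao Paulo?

Convert departure to UTC: 23:05 − 8:00 = 15:05 UTC on May 20.
Add 12 hours 43 minutes travel time → 03:48 UTC (May 21).
Sao Paulo is UTC−3:00, so local arrival = 03:48 − 3:00 = 00:48 on May 21.

00:48 on May 21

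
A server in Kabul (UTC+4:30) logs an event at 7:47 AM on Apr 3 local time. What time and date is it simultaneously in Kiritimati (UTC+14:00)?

Kiritimati is 9:30 ahead of Kabul.
Shift by the zone difference: 7:47 AM + 9:30 = 5:17 PM on Apr 3 in Kiritimati.

5:17 PM on April 3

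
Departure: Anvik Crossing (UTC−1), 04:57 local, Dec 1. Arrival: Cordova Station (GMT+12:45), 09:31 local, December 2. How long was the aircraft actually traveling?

Cordova Station is 13:45 ahead of Anvik Crossing.
Clock-face elapsed time (ignoring zones) is 28 hours 34 minutes.
Actual elapsed = 28 hours 34 minutes − 13:45 = 14 hours 49 minutes.

14 hours 49 minutes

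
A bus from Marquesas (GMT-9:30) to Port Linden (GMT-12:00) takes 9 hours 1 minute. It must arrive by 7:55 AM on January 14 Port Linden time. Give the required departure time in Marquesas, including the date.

1:24 AM on January 14

Target arrival in UTC: 7:55 AM + 12:00 = 7:55 PM on Jan 14.
Subtract 9 hours and 1 minute → departure 10:54 AM UTC on Jan 14.
Marquesas is UTC−9:30: 10:54 AM − 9:30 = 1:24 AM on Jan 14.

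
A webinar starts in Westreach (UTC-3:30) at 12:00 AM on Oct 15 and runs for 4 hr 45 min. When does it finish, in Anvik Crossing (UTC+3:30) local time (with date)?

11:45 AM on Oct 15

Convert start to UTC: 12:00 AM + 3:30 = 3:30 AM UTC on Oct 15.
Add 4 hours and 45 minutes duration → 8:15 AM UTC.
Anvik Crossing is UTC+3:30, so local end time = 8:15 AM + 3:30 = 11:45 AM on Oct 15.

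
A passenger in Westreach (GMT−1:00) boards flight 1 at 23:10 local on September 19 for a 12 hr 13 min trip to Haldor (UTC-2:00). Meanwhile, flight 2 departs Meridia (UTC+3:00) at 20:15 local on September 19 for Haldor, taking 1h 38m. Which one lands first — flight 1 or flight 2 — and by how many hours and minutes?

the second, by 17 hours 30 minutes

Flight 1 in UTC: 23:10 + 1:00 = 00:10 on Sep 20.
+12 hours and 13 minutes → arrive 12:23 UTC on Sep 20.
Flight 2 in UTC: 20:15 − 3:00 = 17:15 on Sep 19.
+1 hour and 38 minutes → arrive 18:53 UTC on Sep 19.
Flight 2 lands earlier by 17 hours 30 minutes.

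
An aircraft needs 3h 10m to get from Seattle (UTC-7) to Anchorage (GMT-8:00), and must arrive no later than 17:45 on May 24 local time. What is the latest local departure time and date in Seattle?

15:35 on May 24

Target arrival in UTC: 17:45 + 8:00 = 01:45 on May 25.
Subtract 3 hours 10 minutes → departure 22:35 UTC on May 24.
Seattle is UTC−7:00: 22:35 − 7:00 = 15:35 on May 24.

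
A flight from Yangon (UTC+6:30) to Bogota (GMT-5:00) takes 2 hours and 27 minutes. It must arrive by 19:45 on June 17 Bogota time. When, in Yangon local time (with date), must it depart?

Target arrival in UTC: 19:45 + 5:00 = 00:45 on Jun 18.
Subtract 2 hours 27 minutes → departure 22:18 UTC on Jun 17.
Yangon is UTC+6:30: 22:18 + 6:30 = 04:48 on Jun 18.

04:48 on June 18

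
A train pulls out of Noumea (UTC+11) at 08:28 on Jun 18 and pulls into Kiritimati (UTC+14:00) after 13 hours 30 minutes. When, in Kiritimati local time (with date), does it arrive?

Kiritimati is 3:00 ahead of Noumea.
After 13 hours 30 minutes it is 21:58 in Noumea.
Shift by the zone difference: 21:58 + 3:00 = 00:58 on Jun 19 in Kiritimati.

00:58 on June 19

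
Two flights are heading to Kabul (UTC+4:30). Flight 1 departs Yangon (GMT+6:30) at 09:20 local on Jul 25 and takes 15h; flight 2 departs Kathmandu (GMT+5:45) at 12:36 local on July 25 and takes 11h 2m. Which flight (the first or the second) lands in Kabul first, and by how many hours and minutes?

the first, by 3 minutes

Flight 1 in UTC: 09:20 − 6:30 = 02:50 on Jul 25.
+15 hours → arrive 17:50 UTC on Jul 25.
Flight 2 in UTC: 12:36 − 5:45 = 06:51 on Jul 25.
+11 hours 2 minutes → arrive 17:53 UTC on Jul 25.
Flight 1 lands earlier by 3 minutes.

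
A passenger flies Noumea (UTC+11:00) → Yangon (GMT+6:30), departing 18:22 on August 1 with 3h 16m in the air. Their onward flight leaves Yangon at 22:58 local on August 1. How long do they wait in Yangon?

5 hours 50 minutes

Convert departure to UTC: 18:22 − 11:00 = 07:22 UTC on Aug 1.
Add 3 hours 16 minutes flight time → 10:38 UTC.
Yangon is UTC+6:30, so local arrival = 10:38 + 6:30 = 17:08 on Aug 1.
Layover = 22:58 − 17:08 = 5 hours 50 minutes.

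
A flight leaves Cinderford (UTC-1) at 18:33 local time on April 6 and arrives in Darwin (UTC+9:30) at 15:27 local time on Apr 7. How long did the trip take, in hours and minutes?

10 hours 24 minutes

Darwin is 10:30 ahead of Cinderford.
Clock-face elapsed time (ignoring zones) is 20 hours 54 minutes.
Actual elapsed = 20 hours 54 minutes − 10:30 = 10 hours 24 minutes.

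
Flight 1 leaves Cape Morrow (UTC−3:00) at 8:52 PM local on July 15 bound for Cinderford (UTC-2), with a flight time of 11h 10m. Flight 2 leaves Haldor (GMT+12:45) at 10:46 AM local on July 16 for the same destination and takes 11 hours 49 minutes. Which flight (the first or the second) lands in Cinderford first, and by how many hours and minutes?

Flight 1 in UTC: 8:52 PM + 3:00 = 11:52 PM on Jul 15.
+11 hours and 10 minutes → arrive 11:02 AM UTC on Jul 16.
Flight 2 in UTC: 10:46 AM − 12:45 = 10:01 PM on Jul 15.
+11 hours and 49 minutes → arrive 9:50 AM UTC on Jul 16.
Flight 2 lands earlier by 1 hour 12 minutes.

the second, by 1 hour 12 minutes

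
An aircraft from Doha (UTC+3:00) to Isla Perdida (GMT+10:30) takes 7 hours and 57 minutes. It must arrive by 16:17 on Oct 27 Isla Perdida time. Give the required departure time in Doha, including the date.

00:50 on October 27

Target arrival in UTC: 16:17 − 10:30 = 05:47 on Oct 27.
Subtract 7 hours 57 minutes → departure 21:50 UTC on Oct 26.
Doha is UTC+3:00: 21:50 + 3:00 = 00:50 on Oct 27.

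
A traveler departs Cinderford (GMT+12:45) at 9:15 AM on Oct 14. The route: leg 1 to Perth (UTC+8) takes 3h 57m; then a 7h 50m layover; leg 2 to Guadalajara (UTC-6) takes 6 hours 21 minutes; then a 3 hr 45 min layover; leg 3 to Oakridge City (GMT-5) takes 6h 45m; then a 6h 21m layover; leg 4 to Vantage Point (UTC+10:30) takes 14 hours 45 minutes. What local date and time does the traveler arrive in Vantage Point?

Convert departure to UTC: 9:15 AM − 12:45 = 8:30 PM UTC on Oct 13.
Add 3 hours 57 minutes leg 1 → 12:27 AM UTC (Oct 14).
Add 7 hours 50 minutes layover in Perth → 8:17 AM UTC.
Add 6 hours and 21 minutes leg 2 → 2:38 PM UTC.
Add 3 hours 45 minutes layover in Guadalajara → 6:23 PM UTC.
Add 6 hours and 45 minutes leg 3 → 1:08 AM UTC (Oct 15).
Add 6 hours 21 minutes layover in Oakridge City → 7:29 AM UTC.
Add 14 hours and 45 minutes leg 4 → 10:14 PM UTC.
Vantage Point is UTC+10:30, so local arrival = 10:14 PM + 10:30 = 8:44 AM on Oct 16.

8:44 AM on October 16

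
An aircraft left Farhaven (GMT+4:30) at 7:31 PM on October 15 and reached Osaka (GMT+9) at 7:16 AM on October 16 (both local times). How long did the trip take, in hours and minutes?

7 hours 15 minutes

Departure in UTC: 7:31 PM − 4:30 = 3:01 PM on Oct 15.
Arrival in UTC: 7:16 AM − 9:00 = 10:16 PM on Oct 15.
Elapsed = 10:16 PM − 3:01 PM = 7 hours 15 minutes.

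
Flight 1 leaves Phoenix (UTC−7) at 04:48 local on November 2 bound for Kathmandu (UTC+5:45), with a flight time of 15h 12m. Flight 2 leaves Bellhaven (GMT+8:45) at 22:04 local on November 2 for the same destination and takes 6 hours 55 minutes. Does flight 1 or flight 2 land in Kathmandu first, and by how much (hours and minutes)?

Flight 1 in UTC: 04:48 + 7:00 = 11:48 on Nov 2.
+15 hours 12 minutes → arrive 03:00 UTC on Nov 3.
Flight 2 in UTC: 22:04 − 8:45 = 13:19 on Nov 2.
+6 hours 55 minutes → arrive 20:14 UTC on Nov 2.
Flight 2 lands earlier by 6 hours 46 minutes.

the second, by 6 hours 46 minutes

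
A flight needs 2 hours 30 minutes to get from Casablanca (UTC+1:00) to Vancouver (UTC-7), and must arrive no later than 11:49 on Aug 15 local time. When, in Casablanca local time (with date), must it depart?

17:19 on August 15

Target arrival in UTC: 11:49 + 7:00 = 18:49 on Aug 15.
Subtract 2 hours 30 minutes → departure 16:19 UTC on Aug 15.
Casablanca is UTC+1:00: 16:19 + 1:00 = 17:19 on Aug 15.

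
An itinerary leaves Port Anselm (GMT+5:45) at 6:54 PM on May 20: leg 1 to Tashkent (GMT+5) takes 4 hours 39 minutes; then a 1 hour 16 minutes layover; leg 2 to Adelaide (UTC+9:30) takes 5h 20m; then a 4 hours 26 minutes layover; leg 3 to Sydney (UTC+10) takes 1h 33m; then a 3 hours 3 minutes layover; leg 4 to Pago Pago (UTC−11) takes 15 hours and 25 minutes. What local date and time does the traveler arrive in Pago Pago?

Convert departure to UTC: 6:54 PM − 5:45 = 1:09 PM UTC on May 20.
Add 4 hours and 39 minutes leg 1 → 5:48 PM UTC.
Add 1 hour and 16 minutes layover in Tashkent → 7:04 PM UTC.
Add 5 hours and 20 minutes leg 2 → 12:24 AM UTC (May 21).
Add 4 hours and 26 minutes layover in Adelaide → 4:50 AM UTC.
Add 1 hour and 33 minutes leg 3 → 6:23 AM UTC.
Add 3 hours and 3 minutes layover in Sydney → 9:26 AM UTC.
Add 15 hours 25 minutes leg 4 → 12:51 AM UTC (May 22).
Pago Pago is UTC−11:00, so local arrival = 12:51 AM − 11:00 = 1:51 PM on May 21.

1:51 PM on May 21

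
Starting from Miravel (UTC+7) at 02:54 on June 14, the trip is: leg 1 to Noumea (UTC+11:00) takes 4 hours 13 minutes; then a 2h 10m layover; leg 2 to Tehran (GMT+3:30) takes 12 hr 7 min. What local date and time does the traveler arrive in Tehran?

17:54 on June 14

Convert departure to UTC: 02:54 − 7:00 = 19:54 UTC on Jun 13.
Add 4 hours 13 minutes leg 1 → 00:07 UTC (Jun 14).
Add 2 hours 10 minutes layover in Noumea → 02:17 UTC.
Add 12 hours 7 minutes leg 2 → 14:24 UTC.
Tehran is UTC+3:30, so local arrival = 14:24 + 3:30 = 17:54 on Jun 14.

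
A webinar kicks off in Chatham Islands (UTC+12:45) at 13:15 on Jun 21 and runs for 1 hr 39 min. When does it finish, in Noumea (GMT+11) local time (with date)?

Noumea is 1:45 behind Chatham Islands.
After 1 hour 39 minutes it is 14:54 in Chatham Islands.
Shift by the zone difference: 14:54 − 1:45 = 13:09 on Jun 21 in Noumea.

13:09 on Jun 21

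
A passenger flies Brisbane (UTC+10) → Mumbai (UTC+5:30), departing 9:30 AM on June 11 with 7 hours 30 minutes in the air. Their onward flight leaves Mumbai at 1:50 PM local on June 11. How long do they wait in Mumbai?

1 hour 20 minutes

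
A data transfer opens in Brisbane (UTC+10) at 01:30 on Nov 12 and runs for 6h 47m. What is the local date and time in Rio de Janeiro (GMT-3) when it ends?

Rio de Janeiro is 13:00 behind Brisbane.
After 6 hours 47 minutes it is 08:17 in Brisbane.
Shift by the zone difference: 08:17 − 13:00 = 19:17 on Nov 11 in Rio de Janeiro.

19:17 on Nov 11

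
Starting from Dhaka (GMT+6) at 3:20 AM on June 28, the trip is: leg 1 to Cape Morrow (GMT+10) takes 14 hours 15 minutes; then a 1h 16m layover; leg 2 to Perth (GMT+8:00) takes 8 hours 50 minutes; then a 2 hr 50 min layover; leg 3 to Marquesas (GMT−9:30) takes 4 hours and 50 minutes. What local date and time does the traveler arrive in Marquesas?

Convert departure to UTC: 3:20 AM − 6:00 = 9:20 PM UTC on Jun 27.
Add 14 hours and 15 minutes leg 1 → 11:35 AM UTC (Jun 28).
Add 1 hour and 16 minutes layover in Cape Morrow → 12:51 PM UTC.
Add 8 hours 50 minutes leg 2 → 9:41 PM UTC.
Add 2 hours and 50 minutes layover in Perth → 12:31 AM UTC (Jun 29).
Add 4 hours and 50 minutes leg 3 → 5:21 AM UTC.
Marquesas is UTC−9:30, so local arrival = 5:21 AM − 9:30 = 7:51 PM on Jun 28.

7:51 PM on June 28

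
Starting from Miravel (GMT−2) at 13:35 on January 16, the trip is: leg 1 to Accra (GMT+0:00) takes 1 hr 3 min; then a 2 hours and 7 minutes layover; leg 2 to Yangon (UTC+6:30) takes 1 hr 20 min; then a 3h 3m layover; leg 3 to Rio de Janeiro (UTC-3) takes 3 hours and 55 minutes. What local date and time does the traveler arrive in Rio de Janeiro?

00:03 on January 17

Convert departure to UTC: 13:35 + 2:00 = 15:35 UTC on Jan 16.
Add 1 hour 3 minutes leg 1 → 16:38 UTC.
Add 2 hours 7 minutes layover in Accra → 18:45 UTC.
Add 1 hour and 20 minutes leg 2 → 20:05 UTC.
Add 3 hours and 3 minutes layover in Yangon → 23:08 UTC.
Add 3 hours 55 minutes leg 3 → 03:03 UTC (Jan 17).
Rio de Janeiro is UTC−3:00, so local arrival = 03:03 − 3:00 = 00:03 on Jan 17.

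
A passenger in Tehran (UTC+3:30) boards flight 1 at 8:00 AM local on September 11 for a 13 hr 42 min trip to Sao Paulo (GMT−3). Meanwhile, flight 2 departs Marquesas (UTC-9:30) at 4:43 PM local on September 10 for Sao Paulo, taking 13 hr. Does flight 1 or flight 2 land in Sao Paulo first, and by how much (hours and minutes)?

the second, by 2 hours 59 minutes

Flight 1 in UTC: 8:00 AM − 3:30 = 4:30 AM on Sep 11.
+13 hours 42 minutes → arrive 6:12 PM UTC on Sep 11.
Flight 2 in UTC: 4:43 PM + 9:30 = 2:13 AM on Sep 11.
+13 hours → arrive 3:13 PM UTC on Sep 11.
Flight 2 lands earlier by 2 hours 59 minutes.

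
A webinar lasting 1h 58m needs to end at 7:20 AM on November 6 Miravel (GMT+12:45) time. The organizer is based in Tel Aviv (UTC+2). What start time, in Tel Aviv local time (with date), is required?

Target end time in UTC: 7:20 AM − 12:45 = 6:35 PM on Nov 5.
Subtract 1 hour and 58 minutes → start 4:37 PM UTC on Nov 5.
Tel Aviv is UTC+2:00: 4:37 PM + 2:00 = 6:37 PM on Nov 5.

6:37 PM on November 5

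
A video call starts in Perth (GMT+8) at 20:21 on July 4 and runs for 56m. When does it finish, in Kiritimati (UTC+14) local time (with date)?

03:17 on July 5

Kiritimati is 6:00 ahead of Perth.
After 56 minutes it is 21:17 in Perth.
Shift by the zone difference: 21:17 + 6:00 = 03:17 on Jul 5 in Kiritimati.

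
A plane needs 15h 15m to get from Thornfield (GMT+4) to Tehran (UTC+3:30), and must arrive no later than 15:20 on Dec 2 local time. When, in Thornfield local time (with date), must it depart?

00:35 on December 2

Target arrival in UTC: 15:20 − 3:30 = 11:50 on Dec 2.
Subtract 15 hours 15 minutes → departure 20:35 UTC on Dec 1.
Thornfield is UTC+4:00: 20:35 + 4:00 = 00:35 on Dec 2.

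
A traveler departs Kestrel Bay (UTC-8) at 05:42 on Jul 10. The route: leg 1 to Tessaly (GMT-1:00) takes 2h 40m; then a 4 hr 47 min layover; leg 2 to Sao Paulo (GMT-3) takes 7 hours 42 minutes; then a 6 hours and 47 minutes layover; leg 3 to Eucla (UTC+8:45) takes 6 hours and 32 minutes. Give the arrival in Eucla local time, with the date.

02:55 on July 12

Convert departure to UTC: 05:42 + 8:00 = 13:42 UTC on Jul 10.
Add 2 hours and 40 minutes leg 1 → 16:22 UTC.
Add 4 hours 47 minutes layover in Tessaly → 21:09 UTC.
Add 7 hours and 42 minutes leg 2 → 04:51 UTC (Jul 11).
Add 6 hours and 47 minutes layover in Sao Paulo → 11:38 UTC.
Add 6 hours 32 minutes leg 3 → 18:10 UTC.
Eucla is UTC+8:45, so local arrival = 18:10 + 8:45 = 02:55 on Jul 12.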